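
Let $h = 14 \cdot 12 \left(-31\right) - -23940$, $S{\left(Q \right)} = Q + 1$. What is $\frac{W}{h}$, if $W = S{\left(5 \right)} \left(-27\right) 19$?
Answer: $- \frac{513}{3122} \approx -0.16432$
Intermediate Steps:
$S{\left(Q \right)} = 1 + Q$
$W = -3078$ ($W = \left(1 + 5\right) \left(-27\right) 19 = 6 \left(-27\right) 19 = \left(-162\right) 19 = -3078$)
$h = 18732$ ($h = 168 \left(-31\right) + 23940 = -5208 + 23940 = 18732$)
$\frac{W}{h} = - \frac{3078}{18732} = \left(-3078\right) \frac{1}{18732} = - \frac{513}{3122}$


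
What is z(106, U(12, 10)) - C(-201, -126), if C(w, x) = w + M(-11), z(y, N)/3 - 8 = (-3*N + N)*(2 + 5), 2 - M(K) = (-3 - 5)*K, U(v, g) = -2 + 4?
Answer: 227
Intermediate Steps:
U(v, g) = 2
M(K) = 2 + 8*K (M(K) = 2 - (-3 - 5)*K = 2 - (-8)*K = 2 + 8*K)
z(y, N) = 24 - 42*N (z(y, N) = 24 + 3*((-3*N + N)*(2 + 5)) = 24 + 3*(-2*N*7) = 24 + 3*(-14*N) = 24 - 42*N)
C(w, x) = -86 + w (C(w, x) = w + (2 + 8*(-11)) = w + (2 - 88) = w - 86 = -86 + w)
z(106, U(12, 10)) - C(-201, -126) = (24 - 42*2) - (-86 - 201) = (24 - 84) - 1*(-287) = -60 + 287 = 227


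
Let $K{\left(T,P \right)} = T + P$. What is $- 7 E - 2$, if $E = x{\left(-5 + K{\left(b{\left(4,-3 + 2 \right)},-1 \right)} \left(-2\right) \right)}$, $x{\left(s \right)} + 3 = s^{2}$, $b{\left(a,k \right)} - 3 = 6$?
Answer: $-3068$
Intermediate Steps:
$b{\left(a,k \right)} = 9$ ($b{\left(a,k \right)} = 3 + 6 = 9$)
$K{\left(T,P \right)} = P + T$
$x{\left(s \right)} = -3 + s^{2}$
$E = 438$ ($E = -3 + \left(-5 + \left(-1 + 9\right) \left(-2\right)\right)^{2} = -3 + \left(-5 + 8 \left(-2\right)\right)^{2} = -3 + \left(-5 - 16\right)^{2} = -3 + \left(-21\right)^{2} = -3 + 441 = 438$)
$- 7 E - 2 = \left(-7\right) 438 - 2 = -3066 - 2 = -3068$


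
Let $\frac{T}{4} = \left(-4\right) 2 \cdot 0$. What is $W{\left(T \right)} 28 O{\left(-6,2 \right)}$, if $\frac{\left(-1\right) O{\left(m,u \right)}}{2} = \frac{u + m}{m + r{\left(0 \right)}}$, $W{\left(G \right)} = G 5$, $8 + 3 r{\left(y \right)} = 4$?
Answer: $0$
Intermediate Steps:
$r{\left(y \right)} = - \frac{4}{3}$ ($r{\left(y \right)} = - \frac{8}{3} + \frac{1}{3} \cdot 4 = - \frac{8}{3} + \frac{4}{3} = - \frac{4}{3}$)
$T = 0$ ($T = 4 \left(-4\right) 2 \cdot 0 = 4 \left(\left(-8\right) 0\right) = 4 \cdot 0 = 0$)
$W{\left(G \right)} = 5 G$
$O{\left(m,u \right)} = - \frac{2 \left(m + u\right)}{- \frac{4}{3} + m}$ ($O{\left(m,u \right)} = - 2 \frac{u + m}{m - \frac{4}{3}} = - 2 \frac{m + u}{- \frac{4}{3} + m} = - \frac{2 \left(m + u\right)}{- \frac{4}{3} + m}$)
$W{\left(T \right)} 28 O{\left(-6,2 \right)} = 5 \cdot 0 \cdot 28 \frac{6 \left(\left(-1\right) \left(-6\right) - 2\right)}{-4 + 3 \left(-6\right)} = 0 \cdot 28 \frac{6 \left(6 - 2\right)}{-4 - 18} = 0 \cdot 6 \frac{1}{-22} \cdot 4 = 0 \cdot 6 \left(- \frac{1}{22}\right) 4 = 0 \left(- \frac{12}{11}\right) = 0$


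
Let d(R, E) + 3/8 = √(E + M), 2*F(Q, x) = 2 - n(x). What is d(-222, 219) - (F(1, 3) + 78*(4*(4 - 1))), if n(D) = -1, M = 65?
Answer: -7503/8 + 2*√71 ≈ -921.02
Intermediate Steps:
F(Q, x) = 3/2 (F(Q, x) = (2 - 1*(-1))/2 = (2 + 1)/2 = (½)*3 = 3/2)
d(R, E) = -3/8 + √(65 + E) (d(R, E) = -3/8 + √(E + 65) = -3/8 + √(65 + E))
d(-222, 219) - (F(1, 3) + 78*(4*(4 - 1))) = (-3/8 + √(65 + 219)) - (3/2 + 78*(4*(4 - 1))) = (-3/8 + √284) - (3/2 + 78*(4*3)) = (-3/8 + 2*√71) - (3/2 + 78*12) = (-3/8 + 2*√71) - (3/2 + 936) = (-3/8 + 2*√71) - 1*1875/2 = (-3/8 + 2*√71) - 1875/2 = -7503/8 + 2*√71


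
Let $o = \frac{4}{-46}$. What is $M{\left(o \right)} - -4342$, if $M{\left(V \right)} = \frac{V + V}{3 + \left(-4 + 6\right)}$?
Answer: $\frac{499326}{115} \approx 4342.0$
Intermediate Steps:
$o = - \frac{2}{23}$ ($o = 4 \left(- \frac{1}{46}\right) = - \frac{2}{23} \approx -0.086957$)
$M{\left(V \right)} = \frac{2 V}{5}$ ($M{\left(V \right)} = \frac{2 V}{3 + 2} = \frac{2 V}{5}$)
$M{\left(o \right)} - -4342 = \frac{2}{5} \left(- \frac{2}{23}\right) - -4342 = - \frac{4}{115} + 4342 = \frac{499326}{115}$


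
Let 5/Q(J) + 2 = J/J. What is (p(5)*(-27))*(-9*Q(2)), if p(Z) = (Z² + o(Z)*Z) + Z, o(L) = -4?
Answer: -12150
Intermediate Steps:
Q(J) = -5 (Q(J) = 5/(-2 + J/J) = 5/(-2 + 1) = 5/(-1) = 5*(-1) = -5)
p(Z) = Z² - 3*Z (p(Z) = (Z² - 4*Z) + Z = Z² - 3*Z)
(p(5)*(-27))*(-9*Q(2)) = ((5*(-3 + 5))*(-27))*(-9*(-5)) = ((5*2)*(-27))*45 = (10*(-27))*45 = -270*45 = -12150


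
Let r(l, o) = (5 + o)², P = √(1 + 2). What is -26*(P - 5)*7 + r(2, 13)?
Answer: 1234 - 182*√3 ≈ 918.77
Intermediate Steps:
P = √3 ≈ 1.7320
-26*(P - 5)*7 + r(2, 13) = -26*(√3 - 5)*7 + (5 + 13)² = -26*(-5 + √3)*7 + 18² = -26*(-35 + 7*√3) + 324 = (910 - 182*√3) + 324 = 1234 - 182*√3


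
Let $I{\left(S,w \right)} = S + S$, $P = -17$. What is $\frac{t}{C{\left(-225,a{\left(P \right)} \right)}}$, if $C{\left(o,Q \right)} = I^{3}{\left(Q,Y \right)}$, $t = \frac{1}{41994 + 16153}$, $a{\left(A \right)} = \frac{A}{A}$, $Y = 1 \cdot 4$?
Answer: $\frac{1}{465176} \approx 2.1497 \cdot 10^{-6}$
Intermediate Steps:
$Y = 4$
$a{\left(A \right)} = 1$
$t = \frac{1}{58147} \approx 1.7198 \cdot 10^{-5}$
$I{\left(S,w \right)} = 2 S$
$C{\left(o,Q \right)} = 8 Q^{3}$ ($C{\left(o,Q \right)} = \left(2 Q\right)^{3} = 8 Q^{3}$)
$\frac{t}{C{\left(-225,a{\left(P \right)} \right)}} = \frac{1}{58147 \cdot 8 \cdot 1^{3}} = \frac{1}{58147 \cdot 8 \cdot 1} = \frac{1}{58147 \cdot 8} = \frac{1}{58147} \cdot \frac{1}{8} = \frac{1}{465176}$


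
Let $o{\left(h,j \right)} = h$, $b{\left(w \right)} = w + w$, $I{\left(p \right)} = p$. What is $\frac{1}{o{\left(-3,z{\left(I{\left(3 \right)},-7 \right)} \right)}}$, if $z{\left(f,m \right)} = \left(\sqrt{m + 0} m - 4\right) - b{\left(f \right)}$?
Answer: $- \frac{1}{3} \approx -0.33333$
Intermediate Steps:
$b{\left(w \right)} = 2 w$
$z{\left(f,m \right)} = -4 + m^{\frac{3}{2}} - 2 f$ ($z{\left(f,m \right)} = \left(\sqrt{m + 0} m - 4\right) - 2 f = \left(\sqrt{m} m - 4\right) - 2 f = \left(m^{\frac{3}{2}} - 4\right) - 2 f = \left(-4 + m^{\frac{3}{2}}\right) - 2 f = -4 + m^{\frac{3}{2}} - 2 f$)
$\frac{1}{o{\left(-3,z{\left(I{\left(3 \right)},-7 \right)} \right)}} = \frac{1}{-3} = - \frac{1}{3}$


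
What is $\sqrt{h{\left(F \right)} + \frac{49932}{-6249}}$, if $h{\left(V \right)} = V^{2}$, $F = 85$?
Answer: $\frac{\sqrt{31313803573}}{2083} \approx 84.953$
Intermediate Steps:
$\sqrt{h{\left(F \right)} + \frac{49932}{-6249}} = \sqrt{85^{2} + \frac{49932}{-6249}} = \sqrt{7225 + 49932 \left(- \frac{1}{6249}\right)} = \sqrt{7225 - \frac{16644}{2083}} = \sqrt{\frac{15033031}{2083}} = \frac{\sqrt{31313803573}}{2083}$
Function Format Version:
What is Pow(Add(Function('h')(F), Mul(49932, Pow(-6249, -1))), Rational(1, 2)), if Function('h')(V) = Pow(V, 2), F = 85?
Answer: Mul(Rational(1, 2083), Pow(31313803573, Rational(1, 2))) ≈ 84.953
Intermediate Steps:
Pow(Add(Function('h')(F), Mul(49932, Pow(-6249, -1))), Rational(1, 2)) = Pow(Add(Pow(85, 2), Mul(49932, Pow(-6249, -1))), Rational(1, 2)) = Pow(Add(7225, Mul(49932, Rational(-1, 6249))), Rational(1, 2)) = Pow(Add(7225, Rational(-16644, 2083)), Rational(1, 2)) = Pow(Rational(15033031, 2083), Rational(1, 2)) = Mul(Rational(1, 2083), Pow(31313803573, Rational(1, 2)))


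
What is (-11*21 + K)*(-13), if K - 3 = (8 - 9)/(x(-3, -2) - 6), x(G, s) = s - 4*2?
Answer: 47411/16 ≈ 2963.2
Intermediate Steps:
x(G, s) = -8 + s (x(G, s) = s - 8 = -8 + s)
K = 49/16 (K = 3 + (8 - 9)/((-8 - 2) - 6) = 3 - 1/(-10 - 6) = 3 - 1/(-16) = 3 - 1*(-1/16) = 3 + 1/16 = 49/16 ≈ 3.0625)
(-11*21 + K)*(-13) = (-11*21 + 49/16)*(-13) = (-231 + 49/16)*(-13) = -3647/16*(-13) = 47411/16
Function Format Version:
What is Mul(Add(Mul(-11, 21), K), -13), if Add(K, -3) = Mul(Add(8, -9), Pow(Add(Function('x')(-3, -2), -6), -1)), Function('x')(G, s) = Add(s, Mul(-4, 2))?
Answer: Rational(47411, 16) ≈ 2963.2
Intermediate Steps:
Function('x')(G, s) = Add(-8, s) (Function('x')(G, s) = Add(s, -8) = Add(-8, s))
K = Rational(49, 16) (K = Add(3, Mul(Add(8, -9), Pow(Add(Add(-8, -2), -6), -1))) = Add(3, Mul(-1, Pow(Add(-10, -6), -1))) = Add(3, Mul(-1, Pow(-16, -1))) = Add(3, Mul(-1, Rational(-1, 16))) = Add(3, Rational(1, 16)) = Rational(49, 16) ≈ 3.0625)
Mul(Add(Mul(-11, 21), K), -13) = Mul(Add(Mul(-11, 21), Rational(49, 16)), -13) = Mul(Add(-231, Rational(49, 16)), -13) = Mul(Rational(-3647, 16), -13) = Rational(47411, 16)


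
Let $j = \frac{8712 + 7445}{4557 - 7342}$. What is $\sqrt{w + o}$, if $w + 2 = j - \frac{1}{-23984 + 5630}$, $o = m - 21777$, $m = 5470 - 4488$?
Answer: $\frac{i \sqrt{54354271124391484470}}{51115890} \approx 144.23 i$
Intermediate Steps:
$m = 982$ ($m = 5470 - 4488 = 982$)
$j = - \frac{16157}{2785}$ ($j = \frac{16157}{-2785} = 16157 \left(- \frac{1}{2785}\right) = - \frac{16157}{2785} \approx -5.8014$)
$o = -20795$ ($o = 982 - 21777 = -20795$)
$w = - \frac{398774573}{51115890}$ ($w = -2 - \left(\frac{16157}{2785} + \frac{1}{-23984 + 5630}\right) = -2 - \frac{296542793}{51115890} = - \frac{398774573}{51115890} \approx -7.8014$)
$\sqrt{w + o} = \sqrt{- \frac{398774573}{51115890} - 20795} = \sqrt{- \frac{1063353707123}{51115890}} = \frac{i \sqrt{54354271124391484470}}{51115890}$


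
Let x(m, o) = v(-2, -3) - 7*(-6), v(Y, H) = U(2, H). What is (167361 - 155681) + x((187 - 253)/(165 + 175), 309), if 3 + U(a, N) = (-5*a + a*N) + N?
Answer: 11700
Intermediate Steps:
U(a, N) = -3 + N - 5*a + N*a (U(a, N) = -3 + ((-5*a + a*N) + N) = -3 + ((-5*a + N*a) + N) = -3 + (N - 5*a + N*a) = -3 + N - 5*a + N*a)
v(Y, H) = -13 + 3*H (v(Y, H) = -3 + H - 5*2 + H*2 = -3 + H - 10 + 2*H = -13 + 3*H)
x(m, o) = 20 (x(m, o) = (-13 + 3*(-3)) - 7*(-6) = (-13 - 9) + 42 = -22 + 42 = 20)
(167361 - 155681) + x((187 - 253)/(165 + 175), 309) = (167361 - 155681) + 20 = 11680 + 20 = 11700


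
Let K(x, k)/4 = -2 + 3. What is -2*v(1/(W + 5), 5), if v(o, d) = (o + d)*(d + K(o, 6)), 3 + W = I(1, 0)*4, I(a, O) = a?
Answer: -93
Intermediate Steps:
K(x, k) = 4 (K(x, k) = 4*(-2 + 3) = 4*1 = 4)
W = 1 (W = -3 + 1*4 = -3 + 4 = 1)
v(o, d) = (4 + d)*(d + o) (v(o, d) = (o + d)*(d + 4) = (d + o)*(4 + d) = (4 + d)*(d + o))
-2*v(1/(W + 5), 5) = -2*(5**2 + 4*5 + 4/(1 + 5) + 5/(1 + 5)) = -2*(25 + 20 + 4/6 + 5/6) = -2*(25 + 20 + 4*(1/6) + 5*(1/6)) = -2*(25 + 20 + 2/3 + 5/6) = -2*93/2 = -93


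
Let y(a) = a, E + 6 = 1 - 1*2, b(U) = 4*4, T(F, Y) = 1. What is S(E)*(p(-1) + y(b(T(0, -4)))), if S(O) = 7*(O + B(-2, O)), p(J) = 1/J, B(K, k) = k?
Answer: -1470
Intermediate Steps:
b(U) = 16
E = -7 (E = -6 + (1 - 1*2) = -6 + (1 - 2) = -6 - 1 = -7)
S(O) = 14*O (S(O) = 7*(O + O) = 7*(2*O) = 14*O)
S(E)*(p(-1) + y(b(T(0, -4)))) = (14*(-7))*(1/(-1) + 16) = -98*(-1 + 16) = -98*15 = -1470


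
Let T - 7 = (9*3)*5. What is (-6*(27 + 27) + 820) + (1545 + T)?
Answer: 2183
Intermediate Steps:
T = 142 (T = 7 + (9*3)*5 = 7 + 27*5 = 7 + 135 = 142)
(-6*(27 + 27) + 820) + (1545 + T) = (-6*(27 + 27) + 820) + (1545 + 142) = (-6*54 + 820) + 1687 = (-324 + 820) + 1687 = 496 + 1687 = 2183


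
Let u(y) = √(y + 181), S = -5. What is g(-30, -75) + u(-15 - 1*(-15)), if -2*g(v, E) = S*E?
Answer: -375/2 + √181 ≈ -174.05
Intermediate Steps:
g(v, E) = 5*E/2 (g(v, E) = -(-5)*E/2 = 5*E/2)
u(y) = √(181 + y)
g(-30, -75) + u(-15 - 1*(-15)) = (5/2)*(-75) + √(181 + (-15 - 1*(-15))) = -375/2 + √(181 + (-15 + 15)) = -375/2 + √(181 + 0) = -375/2 + √181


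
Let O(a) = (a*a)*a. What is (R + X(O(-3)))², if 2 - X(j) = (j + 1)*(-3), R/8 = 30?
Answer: 26896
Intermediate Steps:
O(a) = a³ (O(a) = a²*a = a³)
R = 240 (R = 8*30 = 240)
X(j) = 5 + 3*j (X(j) = 2 - (j + 1)*(-3) = 2 - (1 + j)*(-3) = 2 - (-3 - 3*j) = 2 + (3 + 3*j) = 5 + 3*j)
(R + X(O(-3)))² = (240 + (5 + 3*(-3)³))² = (240 + (5 + 3*(-27)))² = (240 + (5 - 81))² = (240 - 76)² = 164² = 26896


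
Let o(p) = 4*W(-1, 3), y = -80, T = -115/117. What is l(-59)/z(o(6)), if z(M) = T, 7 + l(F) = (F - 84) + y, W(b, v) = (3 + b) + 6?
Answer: 234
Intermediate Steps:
T = -115/117 (T = -115*1/117 = -115/117 ≈ -0.98291)
W(b, v) = 9 + b
o(p) = 32 (o(p) = 4*(9 - 1) = 4*8 = 32)
l(F) = -171 + F (l(F) = -7 + ((F - 84) - 80) = -7 + ((-84 + F) - 80) = -7 + (-164 + F) = -171 + F)
z(M) = -115/117
l(-59)/z(o(6)) = (-171 - 59)/(-115/117) = -230*(-117/115) = 234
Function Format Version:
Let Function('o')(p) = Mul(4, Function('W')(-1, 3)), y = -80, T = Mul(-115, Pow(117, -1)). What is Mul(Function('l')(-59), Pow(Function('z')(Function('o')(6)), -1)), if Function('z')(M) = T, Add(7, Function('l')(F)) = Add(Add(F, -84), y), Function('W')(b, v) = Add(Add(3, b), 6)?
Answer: 234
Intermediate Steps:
T = Rational(-115, 117) (T = Mul(-115, Rational(1, 117)) = Rational(-115, 117) ≈ -0.98291)
Function('W')(b, v) = Add(9, b)
Function('o')(p) = 32 (Function('o')(p) = Mul(4, Add(9, -1)) = Mul(4, 8) = 32)
Function('l')(F) = Add(-171, F) (Function('l')(F) = Add(-7, Add(Add(F, -84), -80)) = Add(-7, Add(Add(-84, F), -80)) = Add(-7, Add(-164, F)) = Add(-171, F))
Function('z')(M) = Rational(-115, 117)
Mul(Function('l')(-59), Pow(Function('z')(Function('o')(6)), -1)) = Mul(Add(-171, -59), Pow(Rational(-115, 117), -1)) = Mul(-230, Rational(-117, 115)) = 234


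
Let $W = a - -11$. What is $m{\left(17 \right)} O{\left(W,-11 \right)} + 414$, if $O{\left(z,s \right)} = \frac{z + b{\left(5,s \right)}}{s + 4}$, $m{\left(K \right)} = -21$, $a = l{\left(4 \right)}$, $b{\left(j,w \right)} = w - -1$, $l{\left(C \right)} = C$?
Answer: $429$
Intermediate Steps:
$b{\left(j,w \right)} = 1 + w$ ($b{\left(j,w \right)} = w + 1 = 1 + w$)
$a = 4$
$W = 15$ ($W = 4 - -11 = 4 + 11 = 15$)
$O{\left(z,s \right)} = \frac{1 + s + z}{4 + s}$ ($O{\left(z,s \right)} = \frac{z + \left(1 + s\right)}{s + 4} = \frac{1 + s + z}{4 + s}$)
$m{\left(17 \right)} O{\left(W,-11 \right)} + 414 = - 21 \frac{1 - 11 + 15}{4 - 11} + 414 = - 21 \frac{1}{-7} \cdot 5 + 414 = - 21 \left(\left(- \frac{1}{7}\right) 5\right) + 414 = \left(-21\right) \left(- \frac{5}{7}\right) + 414 = 15 + 414 = 429$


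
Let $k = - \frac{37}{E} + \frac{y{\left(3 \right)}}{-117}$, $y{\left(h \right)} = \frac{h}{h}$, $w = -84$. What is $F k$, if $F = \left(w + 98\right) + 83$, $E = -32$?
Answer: $\frac{416809}{3744} \approx 111.33$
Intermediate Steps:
$y{\left(h \right)} = 1$
$k = \frac{4297}{3744}$ ($k = - \frac{37}{-32} + 1 \frac{1}{-117} = \left(-37\right) \left(- \frac{1}{32}\right) + 1 \left(- \frac{1}{117}\right) = \frac{37}{32} - \frac{1}{117} = \frac{4297}{3744} \approx 1.1477$)
$F = 97$ ($F = \left(-84 + 98\right) + 83 = 14 + 83 = 97$)
$F k = 97 \cdot \frac{4297}{3744} = \frac{416809}{3744}$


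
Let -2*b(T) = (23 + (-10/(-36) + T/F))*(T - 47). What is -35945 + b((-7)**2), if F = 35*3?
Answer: -3237187/90 ≈ -35969.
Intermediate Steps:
F = 105
b(T) = -(-47 + T)*(419/18 + T/105)/2 (b(T) = -(23 + (-10/(-36) + T/105))*(T - 47)/2 = -(23 + (-10*(-1/36) + T*(1/105)))*(-47 + T)/2 = -(23 + (5/18 + T/105))*(-47 + T)/2 = -(419/18 + T/105)*(-47 + T)/2 = -(-47 + T)*(419/18 + T/105)/2)
-35945 + b((-7)**2) = -35945 + (19693/36 - 14383/1260*(-7)**2 - ((-7)**2)**2/210) = -35945 + (19693/36 - 14383/1260*49 - 1/210*49**2) = -35945 + (19693/36 - 100681/180 - 1/210*2401) = -35945 + (19693/36 - 100681/180 - 343/30) = -35945 - 2137/90 = -3237187/90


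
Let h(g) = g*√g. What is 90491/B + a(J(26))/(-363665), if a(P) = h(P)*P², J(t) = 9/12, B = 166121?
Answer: 90491/166121 - 27*√3/46549120 ≈ 0.54473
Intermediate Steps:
J(t) = ¾ (J(t) = 9*(1/12) = ¾)
h(g) = g^(3/2)
a(P) = P^(7/2) (a(P) = P^(3/2)*P² = P^(7/2))
90491/B + a(J(26))/(-363665) = 90491/166121 + (¾)^(7/2)/(-363665) = 90491*(1/166121) + (27*√3/128)*(-1/363665) = 90491/166121 - 27*√3/46549120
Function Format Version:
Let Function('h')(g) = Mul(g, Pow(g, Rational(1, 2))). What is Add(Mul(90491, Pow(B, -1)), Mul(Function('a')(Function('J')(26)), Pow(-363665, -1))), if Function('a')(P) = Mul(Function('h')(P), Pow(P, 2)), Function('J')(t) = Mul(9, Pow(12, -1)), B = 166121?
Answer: Add(Rational(90491, 166121), Mul(Rational(-27, 46549120), Pow(3, Rational(1, 2)))) ≈ 0.54473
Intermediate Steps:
Function('J')(t) = Rational(3, 4) (Function('J')(t) = Mul(9, Rational(1, 12)) = Rational(3, 4))
Function('h')(g) = Pow(g, Rational(3, 2))
Function('a')(P) = Pow(P, Rational(7, 2)) (Function('a')(P) = Mul(Pow(P, Rational(3, 2)), Pow(P, 2)) = Pow(P, Rational(7, 2)))
Add(Mul(90491, Pow(B, -1)), Mul(Function('a')(Function('J')(26)), Pow(-363665, -1))) = Add(Mul(90491, Pow(166121, -1)), Mul(Pow(Rational(3, 4), Rational(7, 2)), Pow(-363665, -1))) = Add(Mul(90491, Rational(1, 166121)), Mul(Mul(Rational(27, 128), Pow(3, Rational(1, 2))), Rational(-1, 363665))) = Add(Rational(90491, 166121), Mul(Rational(-27, 46549120), Pow(3, Rational(1, 2))))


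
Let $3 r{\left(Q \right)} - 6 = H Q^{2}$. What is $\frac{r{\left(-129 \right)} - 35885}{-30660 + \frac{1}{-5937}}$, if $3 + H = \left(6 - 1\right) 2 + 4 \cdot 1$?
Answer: $- \frac{149220558}{182028421} \approx -0.81977$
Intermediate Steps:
$H = 11$ ($H = -3 + \left(\left(6 - 1\right) 2 + 4 \cdot 1\right) = -3 + \left(5 \cdot 2 + 4\right) = -3 + \left(10 + 4\right) = -3 + 14 = 11$)
$r{\left(Q \right)} = 2 + \frac{11 Q^{2}}{3}$
$\frac{r{\left(-129 \right)} - 35885}{-30660 + \frac{1}{-5937}} = \frac{\left(2 + \frac{11 \left(-129\right)^{2}}{3}\right) - 35885}{-30660 + \frac{1}{-5937}} = \frac{\left(2 + \frac{11}{3} \cdot 16641\right) - 35885}{-30660 - \frac{1}{5937}} = \frac{\left(2 + 61017\right) - 35885}{- \frac{182028421}{5937}} = \left(61019 - 35885\right) \left(- \frac{5937}{182028421}\right) = 25134 \left(- \frac{5937}{182028421}\right) = - \frac{149220558}{182028421}$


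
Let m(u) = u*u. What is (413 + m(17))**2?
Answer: 492804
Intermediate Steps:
m(u) = u**2
(413 + m(17))**2 = (413 + 17**2)**2 = (413 + 289)**2 = 702**2 = 492804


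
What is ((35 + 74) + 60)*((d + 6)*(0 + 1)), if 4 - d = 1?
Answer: 1521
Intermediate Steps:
d = 3 (d = 4 - 1*1 = 4 - 1 = 3)
((35 + 74) + 60)*((d + 6)*(0 + 1)) = ((35 + 74) + 60)*((3 + 6)*(0 + 1)) = (109 + 60)*(9*1) = 169*9 = 1521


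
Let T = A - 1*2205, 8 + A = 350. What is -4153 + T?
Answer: -6016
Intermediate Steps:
A = 342 (A = -8 + 350 = 342)
T = -1863 (T = 342 - 1*2205 = 342 - 2205 = -1863)
-4153 + T = -4153 - 1863 = -6016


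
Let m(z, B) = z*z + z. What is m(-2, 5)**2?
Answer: 4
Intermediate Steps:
m(z, B) = z + z**2 (m(z, B) = z**2 + z = z + z**2)
m(-2, 5)**2 = (-2*(1 - 2))**2 = (-2*(-1))**2 = 2**2 = 4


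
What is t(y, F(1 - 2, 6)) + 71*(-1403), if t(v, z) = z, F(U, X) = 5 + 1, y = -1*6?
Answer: -99607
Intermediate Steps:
y = -6
F(U, X) = 6
t(y, F(1 - 2, 6)) + 71*(-1403) = 6 + 71*(-1403) = 6 - 99613 = -99607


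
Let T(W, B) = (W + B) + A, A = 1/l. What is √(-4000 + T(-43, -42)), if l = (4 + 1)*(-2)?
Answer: 3*I*√45390/10 ≈ 63.915*I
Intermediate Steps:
l = -10 (l = 5*(-2) = -10)
A = -⅒ (A = 1/(-10) = -⅒ ≈ -0.10000)
T(W, B) = -⅒ + B + W (T(W, B) = (W + B) - ⅒ = (B + W) - ⅒ = -⅒ + B + W)
√(-4000 + T(-43, -42)) = √(-4000 + (-⅒ - 42 - 43)) = √(-4000 - 851/10) = √(-40851/10) = 3*I*√45390/10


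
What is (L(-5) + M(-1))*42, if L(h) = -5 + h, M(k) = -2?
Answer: -504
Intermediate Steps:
(L(-5) + M(-1))*42 = ((-5 - 5) - 2)*42 = (-10 - 2)*42 = -12*42 = -504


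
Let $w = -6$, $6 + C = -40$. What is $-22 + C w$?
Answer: $254$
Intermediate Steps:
$C = -46$ ($C = -6 - 40 = -46$)
$-22 + C w = -22 - -276 = -22 + 276 = 254$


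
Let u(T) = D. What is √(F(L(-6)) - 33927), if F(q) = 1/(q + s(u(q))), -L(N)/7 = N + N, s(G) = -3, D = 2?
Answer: I*√2748086/9 ≈ 184.19*I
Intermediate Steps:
u(T) = 2
L(N) = -14*N (L(N) = -7*(N + N) = -14*N)
F(q) = 1/(-3 + q) (F(q) = 1/(q - 3) = 1/(-3 + q))
√(F(L(-6)) - 33927) = √(1/(-3 - 14*(-6)) - 33927) = √(1/(-3 + 84) - 33927) = √(1/81 - 33927) = √(-2748086/81) = I*√2748086/9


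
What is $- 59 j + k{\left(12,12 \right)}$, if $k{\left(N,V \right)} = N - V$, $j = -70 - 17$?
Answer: $5133$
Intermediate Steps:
$j = -87$
$- 59 j + k{\left(12,12 \right)} = \left(-59\right) \left(-87\right) + \left(12 - 12\right) = 5133 + \left(12 - 12\right) = 5133 + 0 = 5133$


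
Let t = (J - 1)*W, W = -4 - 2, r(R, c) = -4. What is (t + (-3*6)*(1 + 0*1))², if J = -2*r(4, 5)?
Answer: 3600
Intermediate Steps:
W = -6
J = 8 (J = -2*(-4) = 8)
t = -42 (t = (8 - 1)*(-6) = 7*(-6) = -42)
(t + (-3*6)*(1 + 0*1))² = (-42 + (-3*6)*(1 + 0*1))² = (-42 - 18*(1 + 0))² = (-42 - 18*1)² = (-42 - 18)² = (-60)² = 3600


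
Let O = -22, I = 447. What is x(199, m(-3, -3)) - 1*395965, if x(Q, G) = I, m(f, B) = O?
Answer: -395518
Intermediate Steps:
m(f, B) = -22
x(Q, G) = 447
x(199, m(-3, -3)) - 1*395965 = 447 - 1*395965 = 447 - 395965 = -395518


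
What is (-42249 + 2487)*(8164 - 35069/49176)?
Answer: -886776089155/2732 ≈ -3.2459e+8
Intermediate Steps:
(-42249 + 2487)*(8164 - 35069/49176) = -39762*(8164 - 35069*1/49176) = -39762*(8164 - 35069/49176) = -39762*401437795/49176 = -886776089155/2732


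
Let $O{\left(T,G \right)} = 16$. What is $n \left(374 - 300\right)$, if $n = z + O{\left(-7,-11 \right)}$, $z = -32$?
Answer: $-1184$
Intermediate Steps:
$n = -16$ ($n = -32 + 16 = -16$)
$n \left(374 - 300\right) = - 16 \left(374 - 300\right) = \left(-16\right) 74 = -1184$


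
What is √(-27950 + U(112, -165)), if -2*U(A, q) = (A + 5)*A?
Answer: I*√34502 ≈ 185.75*I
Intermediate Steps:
U(A, q) = -A*(5 + A)/2 (U(A, q) = -(A + 5)*A/2 = -(5 + A)*A/2 = -A*(5 + A)/2)
√(-27950 + U(112, -165)) = √(-27950 - ½*112*(5 + 112)) = √(-27950 - ½*112*117) = √(-27950 - 6552) = √(-34502) = I*√34502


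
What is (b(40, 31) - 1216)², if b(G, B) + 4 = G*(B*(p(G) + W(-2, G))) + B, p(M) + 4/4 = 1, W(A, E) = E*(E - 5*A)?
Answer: 6144503973721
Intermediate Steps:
p(M) = 0 (p(M) = -1 + 1 = 0)
b(G, B) = -4 + B + B*G²*(10 + G) (b(G, B) = -4 + (G*(B*(0 + G*(G - 5*(-2)))) + B) = -4 + (G*(B*(0 + G*(G + 10))) + B) = -4 + (G*(B*(0 + G*(10 + G))) + B) = -4 + (G*(B*(G*(10 + G))) + B) = -4 + (G*(B*G*(10 + G)) + B) = -4 + (B*G²*(10 + G) + B) = -4 + (B + B*G²*(10 + G)) = -4 + B + B*G²*(10 + G))
(b(40, 31) - 1216)² = ((-4 + 31 + 31*40²*(10 + 40)) - 1216)² = ((-4 + 31 + 31*1600*50) - 1216)² = ((-4 + 31 + 2480000) - 1216)² = (2480027 - 1216)² = 2478811² = 6144503973721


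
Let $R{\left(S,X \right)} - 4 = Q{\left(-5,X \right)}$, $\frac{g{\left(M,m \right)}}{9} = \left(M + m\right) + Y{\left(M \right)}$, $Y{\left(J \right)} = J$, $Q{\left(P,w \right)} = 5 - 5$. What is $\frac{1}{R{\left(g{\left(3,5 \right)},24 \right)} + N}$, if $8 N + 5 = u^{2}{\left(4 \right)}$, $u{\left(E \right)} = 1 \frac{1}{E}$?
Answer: $\frac{128}{433} \approx 0.29561$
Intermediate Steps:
$Q{\left(P,w \right)} = 0$ ($Q{\left(P,w \right)} = 5 - 5 = 0$)
$g{\left(M,m \right)} = 9 m + 18 M$ ($g{\left(M,m \right)} = 9 \left(\left(M + m\right) + M\right) = 9 \left(m + 2 M\right) = 9 m + 18 M$)
$R{\left(S,X \right)} = 4$ ($R{\left(S,X \right)} = 4 + 0 = 4$)
$u{\left(E \right)} = \frac{1}{E}$
$N = - \frac{79}{128}$ ($N = - \frac{5}{8} + \frac{\left(\frac{1}{4}\right)^{2}}{8} = - \frac{5}{8} + \frac{1}{8 \cdot 16} = - \frac{5}{8} + \frac{1}{8} \cdot \frac{1}{16} = - \frac{5}{8} + \frac{1}{128} = - \frac{79}{128} \approx -0.61719$)
$\frac{1}{R{\left(g{\left(3,5 \right)},24 \right)} + N} = \frac{1}{4 - \frac{79}{128}} = \frac{1}{\frac{433}{128}} = \frac{128}{433}$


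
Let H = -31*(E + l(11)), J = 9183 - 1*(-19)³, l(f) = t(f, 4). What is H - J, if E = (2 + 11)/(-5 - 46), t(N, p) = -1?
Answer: -816158/51 ≈ -16003.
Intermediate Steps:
l(f) = -1
J = 16042 (J = 9183 - 1*(-6859) = 9183 + 6859 = 16042)
E = -13/51 (E = 13/(-51) = 13*(-1/51) = -13/51 ≈ -0.25490)
H = 1984/51 (H = -31*(-13/51 - 1) = -31*(-64/51) = 1984/51 ≈ 38.902)
H - J = 1984/51 - 1*16042 = 1984/51 - 16042 = -816158/51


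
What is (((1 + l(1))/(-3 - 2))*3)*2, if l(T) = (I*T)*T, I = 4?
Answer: -6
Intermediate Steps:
l(T) = 4*T² (l(T) = (4*T)*T = 4*T²)
(((1 + l(1))/(-3 - 2))*3)*2 = (((1 + 4*1²)/(-3 - 2))*3)*2 = (((1 + 4*1)/(-5))*3)*2 = (((1 + 4)*(-⅕))*3)*2 = ((5*(-⅕))*3)*2 = -1*3*2 = -3*2 = -6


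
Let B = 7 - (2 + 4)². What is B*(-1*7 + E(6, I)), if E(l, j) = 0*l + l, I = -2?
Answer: 29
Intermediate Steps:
E(l, j) = l (E(l, j) = 0 + l = l)
B = -29 (B = 7 - 1*6² = 7 - 1*36 = 7 - 36 = -29)
B*(-1*7 + E(6, I)) = -29*(-1*7 + 6) = -29*(-7 + 6) = -29*(-1) = 29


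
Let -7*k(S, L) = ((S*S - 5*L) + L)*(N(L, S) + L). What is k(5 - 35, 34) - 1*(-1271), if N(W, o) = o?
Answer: 5841/7 ≈ 834.43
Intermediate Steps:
k(S, L) = -(L + S)*(S² - 4*L)/7 (k(S, L) = -((S*S - 5*L) + L)*(S + L)/7 = -((S² - 5*L) + L)*(L + S)/7 = -(S² - 4*L)*(L + S)/7 = -(L + S)*(S² - 4*L)/7)
k(5 - 35, 34) - 1*(-1271) = (-(5 - 35)³/7 + (4/7)*34² - ⅐*34*(5 - 35)² + (4/7)*34*(5 - 35)) - 1*(-1271) = (-⅐*(-30)³ + (4/7)*1156 - ⅐*34*(-30)² + (4/7)*34*(-30)) + 1271 = (-⅐*(-27000) + 4624/7 - ⅐*34*900 - 4080/7) + 1271 = (27000/7 + 4624/7 - 30600/7 - 4080/7) + 1271 = -3056/7 + 1271 = 5841/7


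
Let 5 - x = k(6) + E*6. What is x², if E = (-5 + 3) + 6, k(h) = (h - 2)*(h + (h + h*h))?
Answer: 44521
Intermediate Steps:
k(h) = (-2 + h)*(h² + 2*h) (k(h) = (-2 + h)*(h + (h + h²)) = (-2 + h)*(h² + 2*h))
E = 4 (E = -2 + 6 = 4)
x = -211 (x = 5 - (6*(-4 + 6²) + 4*6) = 5 - (6*(-4 + 36) + 24) = 5 - (6*32 + 24) = 5 - (192 + 24) = 5 - 1*216 = 5 - 216 = -211)
x² = (-211)² = 44521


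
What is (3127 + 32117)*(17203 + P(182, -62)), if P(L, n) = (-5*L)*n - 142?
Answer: 2589764364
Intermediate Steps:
P(L, n) = -142 - 5*L*n (P(L, n) = -5*L*n - 142 = -142 - 5*L*n)
(3127 + 32117)*(17203 + P(182, -62)) = (3127 + 32117)*(17203 + (-142 - 5*182*(-62))) = 35244*(17203 + (-142 + 56420)) = 35244*(17203 + 56278) = 35244*73481 = 2589764364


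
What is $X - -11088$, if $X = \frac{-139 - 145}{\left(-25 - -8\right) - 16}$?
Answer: $\frac{366188}{33} \approx 11097.0$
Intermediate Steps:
$X = \frac{284}{33}$ ($X = - \frac{284}{\left(-25 + 8\right) - 16} = - \frac{284}{-17 - 16} = - \frac{284}{-33} = \left(-284\right) \left(- \frac{1}{33}\right) = \frac{284}{33} \approx 8.6061$)
$X - -11088 = \frac{284}{33} - -11088 = \frac{284}{33} + 11088 = \frac{366188}{33}$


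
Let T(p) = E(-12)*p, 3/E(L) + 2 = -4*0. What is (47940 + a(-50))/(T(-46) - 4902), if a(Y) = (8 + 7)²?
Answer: -16055/1611 ≈ -9.9659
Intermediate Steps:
E(L) = -3/2 (E(L) = 3/(-2 - 4*0) = 3/(-2 + 0) = 3/(-2) = 3*(-½) = -3/2)
T(p) = -3*p/2
a(Y) = 225 (a(Y) = 15² = 225)
(47940 + a(-50))/(T(-46) - 4902) = (47940 + 225)/(-3/2*(-46) - 4902) = 48165/(69 - 4902) = 48165/(-4833) = 48165*(-1/4833) = -16055/1611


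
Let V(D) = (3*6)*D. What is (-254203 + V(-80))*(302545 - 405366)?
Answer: 26285468903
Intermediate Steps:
V(D) = 18*D
(-254203 + V(-80))*(302545 - 405366) = (-254203 + 18*(-80))*(302545 - 405366) = (-254203 - 1440)*(-102821) = -255643*(-102821) = 26285468903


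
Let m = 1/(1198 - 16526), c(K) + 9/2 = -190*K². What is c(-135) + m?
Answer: -53077100977/15328 ≈ -3.4628e+6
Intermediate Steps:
c(K) = -9/2 - 190*K²
m = -1/15328 (m = 1/(-15328) = -1/15328 ≈ -6.5240e-5)
c(-135) + m = (-9/2 - 190*(-135)²) - 1/15328 = (-9/2 - 190*18225) - 1/15328 = (-9/2 - 3462750) - 1/15328 = -6925509/2 - 1/15328 = -53077100977/15328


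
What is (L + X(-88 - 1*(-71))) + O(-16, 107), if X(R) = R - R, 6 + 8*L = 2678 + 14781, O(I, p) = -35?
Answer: 17173/8 ≈ 2146.6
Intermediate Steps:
L = 17453/8 (L = -¾ + (2678 + 14781)/8 = -¾ + (⅛)*17459 = -¾ + 17459/8 = 17453/8 ≈ 2181.6)
X(R) = 0
(L + X(-88 - 1*(-71))) + O(-16, 107) = (17453/8 + 0) - 35 = 17453/8 - 35 = 17173/8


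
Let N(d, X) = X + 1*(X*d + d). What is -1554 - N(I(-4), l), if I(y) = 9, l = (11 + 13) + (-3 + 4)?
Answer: -1813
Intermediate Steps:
l = 25 (l = 24 + 1 = 25)
N(d, X) = X + d + X*d (N(d, X) = X + 1*(d + X*d) = X + (d + X*d) = X + d + X*d)
-1554 - N(I(-4), l) = -1554 - (25 + 9 + 25*9) = -1554 - (25 + 9 + 225) = -1554 - 1*259 = -1554 - 259 = -1813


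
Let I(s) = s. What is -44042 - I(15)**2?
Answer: -44267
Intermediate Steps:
-44042 - I(15)**2 = -44042 - 1*15**2 = -44042 - 1*225 = -44042 - 225 = -44267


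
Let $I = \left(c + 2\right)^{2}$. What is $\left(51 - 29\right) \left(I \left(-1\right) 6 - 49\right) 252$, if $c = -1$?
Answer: $-304920$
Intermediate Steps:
$I = 1$ ($I = \left(-1 + 2\right)^{2} = 1^{2} = 1$)
$\left(51 - 29\right) \left(I \left(-1\right) 6 - 49\right) 252 = \left(51 - 29\right) \left(1 \left(-1\right) 6 - 49\right) 252 = 22 \left(\left(-1\right) 6 - 49\right) 252 = 22 \left(-6 - 49\right) 252 = 22 \left(-55\right) 252 = \left(-1210\right) 252 = -304920$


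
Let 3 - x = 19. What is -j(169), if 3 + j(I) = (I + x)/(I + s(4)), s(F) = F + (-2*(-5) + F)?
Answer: 24/11 ≈ 2.1818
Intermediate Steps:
x = -16 (x = 3 - 1*19 = 3 - 19 = -16)
s(F) = 10 + 2*F (s(F) = F + (10 + F) = 10 + 2*F)
j(I) = -3 + (-16 + I)/(18 + I) (j(I) = -3 + (I - 16)/(I + (10 + 2*4)) = -3 + (-16 + I)/(I + (10 + 8)) = -3 + (-16 + I)/(I + 18) = -3 + (-16 + I)/(18 + I))
-j(169) = -2*(-35 - 1*169)/(18 + 169) = -2*(-35 - 169)/187 = -2*(-204)/187 = -1*(-24/11) = 24/11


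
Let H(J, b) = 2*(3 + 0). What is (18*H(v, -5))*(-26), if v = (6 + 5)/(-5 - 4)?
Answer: -2808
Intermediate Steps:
v = -11/9 (v = 11/(-9) = 11*(-1/9) = -11/9 ≈ -1.2222)
H(J, b) = 6 (H(J, b) = 2*3 = 6)
(18*H(v, -5))*(-26) = (18*6)*(-26) = 108*(-26) = -2808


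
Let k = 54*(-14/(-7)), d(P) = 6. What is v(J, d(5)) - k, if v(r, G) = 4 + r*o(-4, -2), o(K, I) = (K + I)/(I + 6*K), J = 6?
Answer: -1334/13 ≈ -102.62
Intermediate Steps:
o(K, I) = (I + K)/(I + 6*K)
k = 108 (k = 54*(-14*(-1/7)) = 54*2 = 108)
v(r, G) = 4 + 3*r/13 (v(r, G) = 4 + r*((-2 - 4)/(-2 + 6*(-4))) = 4 + r*(-6/(-2 - 24)) = 4 + r*(-6/(-26)) = 4 + r*(-1/26*(-6)) = 4 + r*(3/13) = 4 + 3*r/13)
v(J, d(5)) - k = (4 + (3/13)*6) - 1*108 = (4 + 18/13) - 108 = 70/13 - 108 = -1334/13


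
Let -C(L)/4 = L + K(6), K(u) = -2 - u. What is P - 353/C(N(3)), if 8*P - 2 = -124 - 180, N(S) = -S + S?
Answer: -1561/32 ≈ -48.781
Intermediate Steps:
N(S) = 0
C(L) = 32 - 4*L (C(L) = -4*(L + (-2 - 1*6)) = -4*(L + (-2 - 6)) = -4*(L - 8) = -4*(-8 + L) = 32 - 4*L)
P = -151/4 (P = 1/4 + (-124 - 180)/8 = 1/4 + (1/8)*(-304) = 1/4 - 38 = -151/4 ≈ -37.750)
P - 353/C(N(3)) = -151/4 - 353/(32 - 4*0) = -151/4 - 353/(32 + 0) = -151/4 - 353/32 = -1561/32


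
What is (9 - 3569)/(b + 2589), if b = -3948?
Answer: 3560/1359 ≈ 2.6196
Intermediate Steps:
(9 - 3569)/(b + 2589) = (9 - 3569)/(-3948 + 2589) = -3560/(-1359) = -3560*(-1/1359) = 3560/1359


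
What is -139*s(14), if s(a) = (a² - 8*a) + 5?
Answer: -12371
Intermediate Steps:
s(a) = 5 + a² - 8*a
-139*s(14) = -139*(5 + 14² - 8*14) = -139*(5 + 196 - 112) = -139*89 = -12371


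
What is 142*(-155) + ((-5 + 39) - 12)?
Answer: -21988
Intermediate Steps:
142*(-155) + ((-5 + 39) - 12) = -22010 + (34 - 12) = -22010 + 22 = -21988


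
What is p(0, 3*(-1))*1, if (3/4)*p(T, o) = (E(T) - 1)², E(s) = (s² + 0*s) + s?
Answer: 4/3 ≈ 1.3333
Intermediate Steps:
E(s) = s + s² (E(s) = (s² + 0) + s = s² + s = s + s²)
p(T, o) = 4*(-1 + T*(1 + T))²/3 (p(T, o) = 4*(T*(1 + T) - 1)²/3 = 4*(-1 + T*(1 + T))²/3)
p(0, 3*(-1))*1 = (4*(-1 + 0*(1 + 0))²/3)*1 = (4*(-1 + 0*1)²/3)*1 = (4*(-1 + 0)²/3)*1 = ((4/3)*(-1)²)*1 = ((4/3)*1)*1 = (4/3)*1 = 4/3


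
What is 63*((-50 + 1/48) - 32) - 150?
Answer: -85035/16 ≈ -5314.7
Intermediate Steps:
63*((-50 + 1/48) - 32) - 150 = 63*(-2399/48 - 32) - 150 = 63*(-3935/48) - 150 = -82635/16 - 150 = -85035/16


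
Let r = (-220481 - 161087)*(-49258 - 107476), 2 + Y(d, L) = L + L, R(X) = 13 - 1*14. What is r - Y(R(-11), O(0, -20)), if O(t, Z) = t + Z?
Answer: 59804678954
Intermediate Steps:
R(X) = -1 (R(X) = 13 - 14 = -1)
O(t, Z) = Z + t
Y(d, L) = -2 + 2*L (Y(d, L) = -2 + (L + L) = -2 + 2*L)
r = 59804678912 (r = -381568*(-156734) = 59804678912)
r - Y(R(-11), O(0, -20)) = 59804678912 - (-2 + 2*(-20 + 0)) = 59804678912 - (-2 + 2*(-20)) = 59804678912 - (-2 - 40) = 59804678912 - 1*(-42) = 59804678912 + 42 = 59804678954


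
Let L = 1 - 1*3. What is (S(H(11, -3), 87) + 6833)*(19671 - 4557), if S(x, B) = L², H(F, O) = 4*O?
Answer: 103334418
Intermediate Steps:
L = -2 (L = 1 - 3 = -2)
S(x, B) = 4 (S(x, B) = (-2)² = 4)
(S(H(11, -3), 87) + 6833)*(19671 - 4557) = (4 + 6833)*(19671 - 4557) = 6837*15114 = 103334418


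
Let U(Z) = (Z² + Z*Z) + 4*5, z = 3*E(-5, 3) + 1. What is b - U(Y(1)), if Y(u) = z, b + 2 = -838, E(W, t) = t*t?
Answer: -2428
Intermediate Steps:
E(W, t) = t²
b = -840 (b = -2 - 838 = -840)
z = 28 (z = 3*3² + 1 = 3*9 + 1 = 27 + 1 = 28)
Y(u) = 28
U(Z) = 20 + 2*Z² (U(Z) = (Z² + Z²) + 20 = 2*Z² + 20 = 20 + 2*Z²)
b - U(Y(1)) = -840 - (20 + 2*28²) = -840 - (20 + 2*784) = -840 - (20 + 1568) = -840 - 1*1588 = -840 - 1588 = -2428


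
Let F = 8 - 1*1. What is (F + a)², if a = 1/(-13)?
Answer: 8100/169 ≈ 47.929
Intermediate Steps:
F = 7 (F = 8 - 1 = 7)
a = -1/13 (a = 1*(-1/13) = -1/13 ≈ -0.076923)
(F + a)² = (7 - 1/13)² = (90/13)² = 8100/169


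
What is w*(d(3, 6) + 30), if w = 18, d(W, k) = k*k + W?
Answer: 1242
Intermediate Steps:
d(W, k) = W + k**2 (d(W, k) = k**2 + W = W + k**2)
w*(d(3, 6) + 30) = 18*((3 + 6**2) + 30) = 18*((3 + 36) + 30) = 18*(39 + 30) = 18*69 = 1242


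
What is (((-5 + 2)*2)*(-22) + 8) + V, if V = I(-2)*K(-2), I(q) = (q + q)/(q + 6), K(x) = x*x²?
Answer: 148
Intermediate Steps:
K(x) = x³
I(q) = 2*q/(6 + q) (I(q) = (2*q)/(6 + q) = 2*q/(6 + q))
V = 8 (V = (2*(-2)/(6 - 2))*(-2)³ = (2*(-2)/4)*(-8) = (2*(-2)*(¼))*(-8) = -1*(-8) = 8)
(((-5 + 2)*2)*(-22) + 8) + V = (((-5 + 2)*2)*(-22) + 8) + 8 = (-3*2*(-22) + 8) + 8 = (-6*(-22) + 8) + 8 = (132 + 8) + 8 = 140 + 8 = 148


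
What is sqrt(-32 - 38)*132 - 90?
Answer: -90 + 132*I*sqrt(70) ≈ -90.0 + 1104.4*I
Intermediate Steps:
sqrt(-32 - 38)*132 - 90 = sqrt(-70)*132 - 90 = (I*sqrt(70))*132 - 90 = 132*I*sqrt(70) - 90 = -90 + 132*I*sqrt(70)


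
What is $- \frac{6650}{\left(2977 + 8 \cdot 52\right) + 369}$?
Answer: $- \frac{175}{99} \approx -1.7677$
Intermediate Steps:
$- \frac{6650}{\left(2977 + 8 \cdot 52\right) + 369} = - \frac{6650}{\left(2977 + 416\right) + 369} = - \frac{6650}{3393 + 369} = - \frac{6650}{3762} = \left(-6650\right) \frac{1}{3762} = - \frac{175}{99}$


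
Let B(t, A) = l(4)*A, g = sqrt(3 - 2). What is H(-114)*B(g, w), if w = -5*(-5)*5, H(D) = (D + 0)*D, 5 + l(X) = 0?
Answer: -8122500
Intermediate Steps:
l(X) = -5 (l(X) = -5 + 0 = -5)
H(D) = D**2 (H(D) = D*D = D**2)
g = 1 (g = sqrt(1) = 1)
w = 125 (w = 25*5 = 125)
B(t, A) = -5*A
H(-114)*B(g, w) = (-114)**2*(-5*125) = 12996*(-625) = -8122500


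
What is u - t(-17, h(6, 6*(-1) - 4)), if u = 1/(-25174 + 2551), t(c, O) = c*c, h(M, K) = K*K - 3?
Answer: -6538048/22623 ≈ -289.00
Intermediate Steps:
h(M, K) = -3 + K² (h(M, K) = K² - 3 = -3 + K²)
t(c, O) = c²
u = -1/22623 (u = 1/(-22623) = -1/22623 ≈ -4.4203e-5)
u - t(-17, h(6, 6*(-1) - 4)) = -1/22623 - 1*(-17)² = -1/22623 - 1*289 = -1/22623 - 289 = -6538048/22623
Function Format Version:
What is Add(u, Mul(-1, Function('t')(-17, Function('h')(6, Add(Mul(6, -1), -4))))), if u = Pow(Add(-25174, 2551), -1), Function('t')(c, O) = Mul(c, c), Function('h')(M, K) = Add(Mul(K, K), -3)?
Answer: Rational(-6538048, 22623) ≈ -289.00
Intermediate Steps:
Function('h')(M, K) = Add(-3, Pow(K, 2)) (Function('h')(M, K) = Add(Pow(K, 2), -3) = Add(-3, Pow(K, 2)))
Function('t')(c, O) = Pow(c, 2)
u = Rational(-1, 22623) (u = Pow(-22623, -1) = Rational(-1, 22623) ≈ -4.4203e-5)
Add(u, Mul(-1, Function('t')(-17, Function('h')(6, Add(Mul(6, -1), -4))))) = Add(Rational(-1, 22623), Mul(-1, Pow(-17, 2))) = Add(Rational(-1, 22623), Mul(-1, 289)) = Add(Rational(-1, 22623), -289) = Rational(-6538048, 22623)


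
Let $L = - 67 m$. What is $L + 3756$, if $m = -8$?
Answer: $4292$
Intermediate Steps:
$L = 536$ ($L = \left(-67\right) \left(-8\right) = 536$)
$L + 3756 = 536 + 3756 = 4292$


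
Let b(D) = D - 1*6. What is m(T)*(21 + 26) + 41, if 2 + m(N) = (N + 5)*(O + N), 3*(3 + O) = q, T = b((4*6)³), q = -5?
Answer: 26922780481/3 ≈ 8.9743e+9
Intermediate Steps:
b(D) = -6 + D (b(D) = D - 6 = -6 + D)
T = 13818 (T = -6 + (4*6)³ = -6 + 24³ = -6 + 13824 = 13818)
O = -14/3 (O = -3 + (⅓)*(-5) = -3 - 5/3 = -14/3 ≈ -4.6667)
m(N) = -2 + (5 + N)*(-14/3 + N) (m(N) = -2 + (N + 5)*(-14/3 + N) = -2 + (5 + N)*(-14/3 + N))
m(T)*(21 + 26) + 41 = (-76/3 + 13818² + (⅓)*13818)*(21 + 26) + 41 = (-76/3 + 190937124 + 4606)*47 + 41 = (572825114/3)*47 + 41 = 26922780358/3 + 41 = 26922780481/3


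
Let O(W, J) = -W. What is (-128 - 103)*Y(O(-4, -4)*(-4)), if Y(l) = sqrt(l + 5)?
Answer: -231*I*sqrt(11) ≈ -766.14*I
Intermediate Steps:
Y(l) = sqrt(5 + l)
(-128 - 103)*Y(O(-4, -4)*(-4)) = (-128 - 103)*sqrt(5 - 1*(-4)*(-4)) = -231*sqrt(5 + 4*(-4)) = -231*sqrt(5 - 16) = -231*I*sqrt(11)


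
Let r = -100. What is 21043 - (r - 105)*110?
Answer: 43593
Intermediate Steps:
21043 - (r - 105)*110 = 21043 - (-100 - 105)*110 = 21043 - (-205)*110 = 21043 - 1*(-22550) = 21043 + 22550 = 43593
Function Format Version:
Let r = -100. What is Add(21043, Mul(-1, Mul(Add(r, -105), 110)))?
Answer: 43593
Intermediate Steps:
Add(21043, Mul(-1, Mul(Add(r, -105), 110))) = Add(21043, Mul(-1, Mul(Add(-100, -105), 110))) = Add(21043, Mul(-1, Mul(-205, 110))) = Add(21043, Mul(-1, -22550)) = Add(21043, 22550) = 43593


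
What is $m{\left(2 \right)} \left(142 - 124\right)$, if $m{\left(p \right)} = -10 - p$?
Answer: $-216$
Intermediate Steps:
$m{\left(2 \right)} \left(142 - 124\right) = \left(-10 - 2\right) \left(142 - 124\right) = \left(-10 - 2\right) 18 = \left(-12\right) 18 = -216$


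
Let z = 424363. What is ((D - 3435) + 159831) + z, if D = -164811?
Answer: 415948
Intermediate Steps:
((D - 3435) + 159831) + z = ((-164811 - 3435) + 159831) + 424363 = (-168246 + 159831) + 424363 = -8415 + 424363 = 415948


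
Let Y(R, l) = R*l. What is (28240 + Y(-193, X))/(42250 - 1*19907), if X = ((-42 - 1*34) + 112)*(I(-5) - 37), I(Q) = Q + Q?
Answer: 354796/22343 ≈ 15.880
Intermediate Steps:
I(Q) = 2*Q
X = -1692 (X = ((-42 - 1*34) + 112)*(2*(-5) - 37) = ((-42 - 34) + 112)*(-10 - 37) = (-76 + 112)*(-47) = 36*(-47) = -1692)
(28240 + Y(-193, X))/(42250 - 1*19907) = (28240 - 193*(-1692))/(42250 - 1*19907) = (28240 + 326556)/(42250 - 19907) = 354796/22343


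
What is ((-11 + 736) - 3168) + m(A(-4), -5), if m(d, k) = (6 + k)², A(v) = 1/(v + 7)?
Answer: -2442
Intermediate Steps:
A(v) = 1/(7 + v)
((-11 + 736) - 3168) + m(A(-4), -5) = ((-11 + 736) - 3168) + (6 - 5)² = (725 - 3168) + 1² = -2443 + 1 = -2442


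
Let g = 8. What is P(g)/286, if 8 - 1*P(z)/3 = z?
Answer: 0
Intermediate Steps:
P(z) = 24 - 3*z
P(g)/286 = (24 - 3*8)/286 = (24 - 24)*(1/286) = 0*(1/286) = 0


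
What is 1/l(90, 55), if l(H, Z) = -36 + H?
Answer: 1/54 ≈ 0.018519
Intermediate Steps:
1/l(90, 55) = 1/(-36 + 90) = 1/54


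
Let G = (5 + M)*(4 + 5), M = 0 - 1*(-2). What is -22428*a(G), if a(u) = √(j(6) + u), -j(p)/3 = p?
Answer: -67284*√5 ≈ -1.5045e+5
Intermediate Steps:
j(p) = -3*p
M = 2 (M = 0 + 2 = 2)
G = 63 (G = (5 + 2)*(4 + 5) = 7*9 = 63)
a(u) = √(-18 + u) (a(u) = √(-3*6 + u) = √(-18 + u))
-22428*a(G) = -22428*√(-18 + 63) = -67284*√5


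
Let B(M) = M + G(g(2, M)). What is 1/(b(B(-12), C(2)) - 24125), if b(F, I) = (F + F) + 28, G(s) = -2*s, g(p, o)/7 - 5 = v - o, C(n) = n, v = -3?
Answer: -1/24513 ≈ -4.0795e-5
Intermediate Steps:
g(p, o) = 14 - 7*o (g(p, o) = 35 + 7*(-3 - o) = 35 + (-21 - 7*o) = 14 - 7*o)
B(M) = -28 + 15*M (B(M) = M - 2*(14 - 7*M) = M + (-28 + 14*M) = -28 + 15*M)
b(F, I) = 28 + 2*F (b(F, I) = 2*F + 28 = 28 + 2*F)
1/(b(B(-12), C(2)) - 24125) = 1/((28 + 2*(-28 + 15*(-12))) - 24125) = 1/((28 + 2*(-28 - 180)) - 24125) = 1/((28 + 2*(-208)) - 24125) = 1/((28 - 416) - 24125) = 1/(-388 - 24125) = 1/(-24513) = -1/24513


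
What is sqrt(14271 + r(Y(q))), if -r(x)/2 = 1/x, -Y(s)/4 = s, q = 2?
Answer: 7*sqrt(1165)/2 ≈ 119.46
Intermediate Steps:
Y(s) = -4*s
r(x) = -2/x
sqrt(14271 + r(Y(q))) = sqrt(14271 - 2/((-4*2))) = sqrt(14271 - 2/(-8)) = sqrt(14271 - 2*(-1/8)) = sqrt(14271 + 1/4) = sqrt(57085/4) = 7*sqrt(1165)/2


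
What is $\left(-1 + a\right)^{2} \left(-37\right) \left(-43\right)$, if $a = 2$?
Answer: $1591$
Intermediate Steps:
$\left(-1 + a\right)^{2} \left(-37\right) \left(-43\right) = \left(-1 + 2\right)^{2} \left(-37\right) \left(-43\right) = 1^{2} \left(-37\right) \left(-43\right) = 1 \left(-37\right) \left(-43\right) = \left(-37\right) \left(-43\right) = 1591$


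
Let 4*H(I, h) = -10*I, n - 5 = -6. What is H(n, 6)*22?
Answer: 55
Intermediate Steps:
n = -1 (n = 5 - 6 = -1)
H(I, h) = -5*I/2 (H(I, h) = (-10*I)/4 = -5*I/2)
H(n, 6)*22 = -5/2*(-1)*22 = (5/2)*22 = 55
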